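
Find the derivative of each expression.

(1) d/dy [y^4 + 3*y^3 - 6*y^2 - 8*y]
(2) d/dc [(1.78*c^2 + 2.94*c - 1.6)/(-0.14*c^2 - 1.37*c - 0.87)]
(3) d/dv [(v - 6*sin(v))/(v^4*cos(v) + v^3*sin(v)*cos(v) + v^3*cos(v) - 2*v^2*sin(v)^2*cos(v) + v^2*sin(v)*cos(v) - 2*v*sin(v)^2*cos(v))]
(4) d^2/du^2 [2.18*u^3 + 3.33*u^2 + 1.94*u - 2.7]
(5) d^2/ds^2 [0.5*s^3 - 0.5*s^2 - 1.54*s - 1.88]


(1) = 4*y^3 + 9*y^2 - 12*y - 8
(2) = (-2.027*c^2 - 3.5452*c - 4.7498)/(0.0196*c^4 + 0.3836*c^3 + 2.1205*c^2 + 2.3838*c + 0.7569)
(3) = (v*(1 - 6*cos(v))*(v^3 + v^2*sin(v) + v^2 - 2*v*sin(v)^2 + v*sin(v) - 2*sin(v)^2)*cos(v) + (v - 6*sin(v))*(v^4*sin(v) + 2*v^3*sin(v)^2 + v^3*sin(v) - 4*v^3*cos(v) - v^3 - 6*v^2*sin(v)^3 + 2*v^2*sin(v)^2 - 3*v^2*sin(v)*cos(v) + 4*v^2*sin(v) - 3*v^2*cos(v) - v^2 - 6*v*sin(v)^3 + 4*v*sin(v)^2*cos(v) - 2*v*sin(v)*cos(v) + 4*v*sin(v) + 2*sin(v)^2*cos(v)))/(v^2*(v + 1)^2*(v - sin(v))^2*(v + 2*sin(v))^2*cos(v)^2)
(4) = 13.08*u + 6.66
(5) = 3.0*s - 1.0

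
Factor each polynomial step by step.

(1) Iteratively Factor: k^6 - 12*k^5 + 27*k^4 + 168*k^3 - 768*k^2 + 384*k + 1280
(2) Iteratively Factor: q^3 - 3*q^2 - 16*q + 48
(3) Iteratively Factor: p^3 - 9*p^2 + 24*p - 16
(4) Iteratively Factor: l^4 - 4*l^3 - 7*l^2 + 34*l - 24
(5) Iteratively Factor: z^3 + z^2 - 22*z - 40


(1) = (k + 1)*(k^5 - 13*k^4 + 40*k^3 + 128*k^2 - 896*k + 1280) = (k - 5)*(k + 1)*(k^4 - 8*k^3 + 128*k - 256) = (k - 5)*(k - 4)*(k + 1)*(k^3 - 4*k^2 - 16*k + 64) = (k - 5)*(k - 4)*(k + 1)*(k + 4)*(k^2 - 8*k + 16) = (k - 5)*(k - 4)^2*(k + 1)*(k + 4)*(k - 4)
(2) = (q - 3)*(q^2 - 16) = (q - 4)*(q - 3)*(q + 4)
(3) = (p - 4)*(p^2 - 5*p + 4) = (p - 4)^2*(p - 1)
(4) = (l - 2)*(l^3 - 2*l^2 - 11*l + 12) = (l - 2)*(l - 1)*(l^2 - l - 12) = (l - 2)*(l - 1)*(l + 3)*(l - 4)
(5) = (z + 2)*(z^2 - z - 20) = (z - 5)*(z + 2)*(z + 4)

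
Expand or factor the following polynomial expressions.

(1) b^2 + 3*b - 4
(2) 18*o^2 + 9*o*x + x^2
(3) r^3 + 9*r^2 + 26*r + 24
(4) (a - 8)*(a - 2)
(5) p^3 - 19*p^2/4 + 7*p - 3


(1) = (b - 1)*(b + 4)
(2) = (3*o + x)*(6*o + x)
(3) = (r + 2)*(r + 3)*(r + 4)
(4) = a^2 - 10*a + 16
(5) = (p - 2)^2*(p - 3/4)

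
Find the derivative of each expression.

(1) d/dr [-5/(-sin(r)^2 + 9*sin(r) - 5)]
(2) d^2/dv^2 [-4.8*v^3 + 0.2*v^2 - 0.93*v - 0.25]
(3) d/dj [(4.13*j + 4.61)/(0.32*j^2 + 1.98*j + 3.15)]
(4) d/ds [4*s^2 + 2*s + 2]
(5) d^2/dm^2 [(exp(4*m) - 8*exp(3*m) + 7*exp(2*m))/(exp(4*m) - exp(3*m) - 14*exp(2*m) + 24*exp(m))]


(1) = 5*(9 - 2*sin(r))*cos(r)/(sin(r)^2 - 9*sin(r) + 5)^2
(2) = 0.4 - 28.8*v
(3) = (-1.3216*j^2 - 2.9504*j + 3.8817)/(0.1024*j^4 + 1.2672*j^3 + 5.9364*j^2 + 12.474*j + 9.9225)
(4) = 8*s + 2
(5) = (-7*exp(7*m) + 77*exp(6*m) - 867*exp(5*m) + 3743*exp(4*m) - 8314*exp(3*m) + 14256*exp(2*m) - 16080*exp(m) + 4032)*exp(m)/(exp(9*m) - 3*exp(8*m) - 39*exp(7*m) + 155*exp(6*m) + 402*exp(5*m) - 2532*exp(4*m) + 1000*exp(3*m) + 12384*exp(2*m) - 24192*exp(m) + 13824)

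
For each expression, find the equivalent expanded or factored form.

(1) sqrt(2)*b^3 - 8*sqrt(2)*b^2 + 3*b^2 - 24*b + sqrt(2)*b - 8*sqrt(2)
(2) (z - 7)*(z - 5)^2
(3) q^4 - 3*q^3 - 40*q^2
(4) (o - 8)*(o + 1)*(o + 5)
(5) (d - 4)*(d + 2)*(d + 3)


(1) = (b - 8)*(b + sqrt(2))*(sqrt(2)*b + 1)
(2) = z^3 - 17*z^2 + 95*z - 175
(3) = q^2*(q - 8)*(q + 5)
(4) = o^3 - 2*o^2 - 43*o - 40
(5) = d^3 + d^2 - 14*d - 24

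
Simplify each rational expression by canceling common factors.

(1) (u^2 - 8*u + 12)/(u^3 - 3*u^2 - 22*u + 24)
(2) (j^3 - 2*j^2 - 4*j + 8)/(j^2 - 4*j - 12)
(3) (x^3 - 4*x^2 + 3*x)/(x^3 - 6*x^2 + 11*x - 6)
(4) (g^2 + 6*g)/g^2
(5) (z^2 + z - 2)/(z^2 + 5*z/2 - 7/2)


(1) = (u - 2)/(u^2 + 3*u - 4)
(2) = (j^2 - 4*j + 4)/(j - 6)
(3) = x/(x - 2)
(4) = (g + 6)/g
(5) = (2*z + 4)/(2*z + 7)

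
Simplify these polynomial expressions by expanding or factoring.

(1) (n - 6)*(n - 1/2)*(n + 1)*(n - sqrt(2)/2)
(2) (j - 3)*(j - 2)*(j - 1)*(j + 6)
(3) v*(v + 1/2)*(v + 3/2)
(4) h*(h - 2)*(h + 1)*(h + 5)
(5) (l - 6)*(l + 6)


(1) = n^4 - 11*n^3/2 - sqrt(2)*n^3/2 - 7*n^2/2 + 11*sqrt(2)*n^2/4 + 7*sqrt(2)*n/4 + 3*n - 3*sqrt(2)/2
(2) = j^4 - 25*j^2 + 60*j - 36
(3) = v^3 + 2*v^2 + 3*v/4
(4) = h^4 + 4*h^3 - 7*h^2 - 10*h
(5) = l^2 - 36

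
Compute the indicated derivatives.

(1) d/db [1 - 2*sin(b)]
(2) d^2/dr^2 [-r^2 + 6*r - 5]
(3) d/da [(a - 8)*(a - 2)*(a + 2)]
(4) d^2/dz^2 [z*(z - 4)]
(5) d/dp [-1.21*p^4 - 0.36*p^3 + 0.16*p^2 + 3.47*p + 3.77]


(1) = -2*cos(b)
(2) = -2
(3) = 3*a^2 - 16*a - 4
(4) = 2
(5) = -4.84*p^3 - 1.08*p^2 + 0.32*p + 3.47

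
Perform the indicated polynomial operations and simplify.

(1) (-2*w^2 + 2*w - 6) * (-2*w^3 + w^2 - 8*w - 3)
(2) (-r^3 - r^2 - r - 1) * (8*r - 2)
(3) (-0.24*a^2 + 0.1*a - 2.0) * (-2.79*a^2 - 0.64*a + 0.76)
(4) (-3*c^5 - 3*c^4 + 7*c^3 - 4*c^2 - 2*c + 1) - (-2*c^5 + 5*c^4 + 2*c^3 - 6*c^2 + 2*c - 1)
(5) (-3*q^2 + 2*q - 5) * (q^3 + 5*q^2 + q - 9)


(1) = 4*w^5 - 6*w^4 + 30*w^3 - 16*w^2 + 42*w + 18
(2) = -8*r^4 - 6*r^3 - 6*r^2 - 6*r + 2
(3) = 0.6696*a^4 - 0.1254*a^3 + 5.3336*a^2 + 1.356*a - 1.52
(4) = -c^5 - 8*c^4 + 5*c^3 + 2*c^2 - 4*c + 2
(5) = -3*q^5 - 13*q^4 + 2*q^3 + 4*q^2 - 23*q + 45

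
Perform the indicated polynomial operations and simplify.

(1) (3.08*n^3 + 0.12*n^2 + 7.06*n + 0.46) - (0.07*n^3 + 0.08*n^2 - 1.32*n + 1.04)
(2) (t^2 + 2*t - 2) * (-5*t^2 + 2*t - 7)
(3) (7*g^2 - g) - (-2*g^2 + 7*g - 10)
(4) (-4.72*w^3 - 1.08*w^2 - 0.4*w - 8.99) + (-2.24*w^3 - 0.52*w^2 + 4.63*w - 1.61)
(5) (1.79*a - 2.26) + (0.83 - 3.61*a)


(1) = 3.01*n^3 + 0.04*n^2 + 8.38*n - 0.58
(2) = -5*t^4 - 8*t^3 + 7*t^2 - 18*t + 14
(3) = 9*g^2 - 8*g + 10
(4) = -6.96*w^3 - 1.6*w^2 + 4.23*w - 10.6
(5) = -1.82*a - 1.43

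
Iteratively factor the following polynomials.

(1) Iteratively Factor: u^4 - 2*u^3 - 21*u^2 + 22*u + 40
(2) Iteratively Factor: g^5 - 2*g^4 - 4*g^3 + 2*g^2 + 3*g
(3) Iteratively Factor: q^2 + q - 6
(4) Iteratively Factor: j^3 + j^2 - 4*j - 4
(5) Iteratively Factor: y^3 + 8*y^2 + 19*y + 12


(1) = (u - 2)*(u^3 - 21*u - 20) = (u - 2)*(u + 1)*(u^2 - u - 20) = (u - 5)*(u - 2)*(u + 1)*(u + 4)
(2) = (g - 3)*(g^4 + g^3 - g^2 - g) = (g - 3)*(g + 1)*(g^3 - g) = (g - 3)*(g + 1)^2*(g^2 - g) = g*(g - 3)*(g + 1)^2*(g - 1)
(3) = (q - 2)*(q + 3)
(4) = (j - 2)*(j^2 + 3*j + 2) = (j - 2)*(j + 1)*(j + 2)
(5) = (y + 4)*(y^2 + 4*y + 3) = (y + 3)*(y + 4)*(y + 1)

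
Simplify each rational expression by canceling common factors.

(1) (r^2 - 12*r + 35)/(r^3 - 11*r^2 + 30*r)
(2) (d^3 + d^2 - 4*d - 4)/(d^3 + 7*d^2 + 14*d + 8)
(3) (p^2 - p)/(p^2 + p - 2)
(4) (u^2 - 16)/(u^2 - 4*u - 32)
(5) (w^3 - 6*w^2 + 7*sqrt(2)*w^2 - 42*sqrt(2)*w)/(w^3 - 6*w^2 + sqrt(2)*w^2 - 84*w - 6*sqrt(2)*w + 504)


(1) = (r - 7)/(r^2 - 6*r)
(2) = (d - 2)/(d + 4)
(3) = p/(p + 2)
(4) = (u - 4)/(u - 8)
(5) = w/(w - 6*sqrt(2))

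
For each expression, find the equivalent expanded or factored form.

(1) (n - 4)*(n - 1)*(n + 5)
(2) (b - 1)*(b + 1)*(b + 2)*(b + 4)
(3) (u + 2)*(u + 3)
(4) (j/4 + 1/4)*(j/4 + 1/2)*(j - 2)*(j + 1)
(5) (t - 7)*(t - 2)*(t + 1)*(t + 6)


(1) = n^3 - 21*n + 20
(2) = b^4 + 6*b^3 + 7*b^2 - 6*b - 8
(3) = u^2 + 5*u + 6
(4) = j^4/16 + j^3/8 - 3*j^2/16 - j/2 - 1/4
(5) = t^4 - 2*t^3 - 43*t^2 + 44*t + 84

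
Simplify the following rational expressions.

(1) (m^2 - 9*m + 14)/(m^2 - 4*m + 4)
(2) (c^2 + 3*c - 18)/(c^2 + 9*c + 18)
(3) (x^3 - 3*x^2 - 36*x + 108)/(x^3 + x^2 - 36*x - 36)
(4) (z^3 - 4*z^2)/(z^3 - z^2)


(1) = (m - 7)/(m - 2)
(2) = (c - 3)/(c + 3)
(3) = (x - 3)/(x + 1)
(4) = (z - 4)/(z - 1)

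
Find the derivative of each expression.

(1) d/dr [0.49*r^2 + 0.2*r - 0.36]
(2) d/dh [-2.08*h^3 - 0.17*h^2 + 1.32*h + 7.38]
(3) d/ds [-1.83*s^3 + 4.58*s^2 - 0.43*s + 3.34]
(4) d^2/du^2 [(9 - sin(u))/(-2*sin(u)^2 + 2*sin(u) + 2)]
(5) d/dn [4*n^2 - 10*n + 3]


(1) = 0.98*r + 0.2
(2) = -6.24*h^2 - 0.34*h + 1.32
(3) = -5.49*s^2 + 9.16*s - 0.43
(4) = (sin(u)^5 - 35*sin(u)^4 + 31*sin(u)^3 + 8*sin(u)^2 - 50*sin(u) + 38)/(2*(sin(u) + cos(u)^2)^3)
(5) = 8*n - 10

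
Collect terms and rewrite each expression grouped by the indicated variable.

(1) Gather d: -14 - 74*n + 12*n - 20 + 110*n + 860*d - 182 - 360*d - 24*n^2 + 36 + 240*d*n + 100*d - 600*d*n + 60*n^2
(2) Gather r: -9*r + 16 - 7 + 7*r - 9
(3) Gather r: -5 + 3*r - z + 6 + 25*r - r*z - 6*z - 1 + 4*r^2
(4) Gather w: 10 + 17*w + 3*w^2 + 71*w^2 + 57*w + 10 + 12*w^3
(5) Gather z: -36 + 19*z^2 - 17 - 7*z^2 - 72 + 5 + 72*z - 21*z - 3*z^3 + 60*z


(1) = d*(600 - 360*n) + 36*n^2 + 48*n - 180
(2) = -2*r
(3) = 4*r^2 + r*(28 - z) - 7*z
(4) = 12*w^3 + 74*w^2 + 74*w + 20
(5) = -3*z^3 + 12*z^2 + 111*z - 120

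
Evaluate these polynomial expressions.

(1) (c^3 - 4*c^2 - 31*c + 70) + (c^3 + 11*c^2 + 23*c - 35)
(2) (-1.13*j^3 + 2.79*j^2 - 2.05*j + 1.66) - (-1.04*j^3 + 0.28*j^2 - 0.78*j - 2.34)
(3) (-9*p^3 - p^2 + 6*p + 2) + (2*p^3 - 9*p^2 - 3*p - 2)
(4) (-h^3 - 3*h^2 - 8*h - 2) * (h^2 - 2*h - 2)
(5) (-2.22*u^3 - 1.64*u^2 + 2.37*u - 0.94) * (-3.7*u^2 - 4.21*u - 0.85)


(1) = 2*c^3 + 7*c^2 - 8*c + 35
(2) = -0.09*j^3 + 2.51*j^2 - 1.27*j + 4.0
(3) = -7*p^3 - 10*p^2 + 3*p
(4) = -h^5 - h^4 + 20*h^2 + 20*h + 4
(5) = 8.214*u^5 + 15.4142*u^4 + 0.0224*u^3 - 5.1057*u^2 + 1.9429*u + 0.799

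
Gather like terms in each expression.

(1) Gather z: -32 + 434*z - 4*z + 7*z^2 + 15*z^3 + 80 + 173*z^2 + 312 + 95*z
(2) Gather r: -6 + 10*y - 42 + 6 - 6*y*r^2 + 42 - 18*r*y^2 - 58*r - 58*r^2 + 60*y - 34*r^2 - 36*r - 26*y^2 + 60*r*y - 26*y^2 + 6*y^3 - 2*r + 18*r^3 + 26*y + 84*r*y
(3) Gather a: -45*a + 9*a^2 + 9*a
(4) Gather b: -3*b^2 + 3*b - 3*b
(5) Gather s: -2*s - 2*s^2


(1) = 15*z^3 + 180*z^2 + 525*z + 360
(2) = 18*r^3 + r^2*(-6*y - 92) + r*(-18*y^2 + 144*y - 96) + 6*y^3 - 52*y^2 + 96*y
(3) = 9*a^2 - 36*a
(4) = -3*b^2
(5) = -2*s^2 - 2*s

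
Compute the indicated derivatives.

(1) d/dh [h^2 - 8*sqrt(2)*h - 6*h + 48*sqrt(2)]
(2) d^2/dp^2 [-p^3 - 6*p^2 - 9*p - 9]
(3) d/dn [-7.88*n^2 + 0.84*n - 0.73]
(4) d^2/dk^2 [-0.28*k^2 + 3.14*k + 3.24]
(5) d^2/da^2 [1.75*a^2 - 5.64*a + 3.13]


(1) = 2*h - 8*sqrt(2) - 6
(2) = -6*p - 12
(3) = 0.84 - 15.76*n
(4) = -0.560000000000000
(5) = 3.50000000000000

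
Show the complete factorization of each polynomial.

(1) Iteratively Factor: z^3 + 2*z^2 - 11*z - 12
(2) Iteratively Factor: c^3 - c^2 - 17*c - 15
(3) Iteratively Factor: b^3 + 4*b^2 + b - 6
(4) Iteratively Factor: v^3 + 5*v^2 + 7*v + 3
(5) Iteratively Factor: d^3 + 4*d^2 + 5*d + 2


(1) = (z + 1)*(z^2 + z - 12) = (z - 3)*(z + 1)*(z + 4)
(2) = (c + 3)*(c^2 - 4*c - 5) = (c - 5)*(c + 3)*(c + 1)
(3) = (b - 1)*(b^2 + 5*b + 6) = (b - 1)*(b + 2)*(b + 3)
(4) = (v + 1)*(v^2 + 4*v + 3) = (v + 1)^2*(v + 3)
(5) = (d + 1)*(d^2 + 3*d + 2) = (d + 1)*(d + 2)*(d + 1)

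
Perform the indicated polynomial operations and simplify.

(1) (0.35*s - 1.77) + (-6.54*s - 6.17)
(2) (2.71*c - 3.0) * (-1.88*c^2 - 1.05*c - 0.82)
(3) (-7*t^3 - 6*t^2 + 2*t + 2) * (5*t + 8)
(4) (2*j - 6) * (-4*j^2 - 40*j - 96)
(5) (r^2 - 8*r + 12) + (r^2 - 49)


(1) = -6.19*s - 7.94
(2) = -5.0948*c^3 + 2.7945*c^2 + 0.9278*c + 2.46
(3) = -35*t^4 - 86*t^3 - 38*t^2 + 26*t + 16
(4) = -8*j^3 - 56*j^2 + 48*j + 576
(5) = 2*r^2 - 8*r - 37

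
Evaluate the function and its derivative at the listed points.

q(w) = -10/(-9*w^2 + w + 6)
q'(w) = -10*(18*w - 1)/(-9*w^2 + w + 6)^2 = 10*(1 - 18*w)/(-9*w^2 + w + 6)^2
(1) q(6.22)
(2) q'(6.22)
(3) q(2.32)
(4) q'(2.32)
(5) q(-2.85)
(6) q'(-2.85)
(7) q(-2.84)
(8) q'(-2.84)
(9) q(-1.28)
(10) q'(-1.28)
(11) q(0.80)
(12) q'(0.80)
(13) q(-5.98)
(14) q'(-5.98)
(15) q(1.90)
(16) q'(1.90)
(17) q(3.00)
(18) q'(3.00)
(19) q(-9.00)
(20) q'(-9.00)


(1) = 0.03
(2) = -0.01
(3) = 0.25
(4) = -0.25
(5) = 0.14
(6) = 0.11
(7) = 0.14
(8) = 0.11
(9) = 1.00
(10) = 2.39
(11) = -9.62
(12) = -123.89
(13) = 0.03
(14) = 0.01
(15) = 0.41
(16) = -0.55
(17) = 0.14
(18) = -0.10
(19) = 0.01
(20) = 0.00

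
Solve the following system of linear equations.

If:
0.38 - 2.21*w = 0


Then:
w = 0.17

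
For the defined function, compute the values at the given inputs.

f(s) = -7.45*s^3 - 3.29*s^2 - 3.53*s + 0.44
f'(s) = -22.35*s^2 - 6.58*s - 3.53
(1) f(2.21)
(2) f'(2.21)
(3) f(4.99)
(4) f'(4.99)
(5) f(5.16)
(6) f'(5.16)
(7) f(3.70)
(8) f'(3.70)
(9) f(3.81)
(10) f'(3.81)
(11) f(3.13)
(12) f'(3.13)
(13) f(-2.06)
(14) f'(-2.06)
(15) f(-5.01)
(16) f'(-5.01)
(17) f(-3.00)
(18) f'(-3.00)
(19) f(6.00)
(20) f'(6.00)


(1) = -103.84
(2) = -127.23
(3) = -1024.77
(4) = -592.88
(5) = -1128.91
(6) = -632.56
(7) = -435.03
(8) = -333.85
(9) = -472.80
(10) = -353.03
(11) = -271.29
(12) = -243.09
(13) = 58.88
(14) = -84.82
(15) = 872.39
(16) = -531.55
(17) = 182.57
(18) = -184.94
(19) = -1748.38
(20) = -847.61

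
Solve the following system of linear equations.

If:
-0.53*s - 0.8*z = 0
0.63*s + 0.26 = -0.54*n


Then:
n = 1.76100628930818*z - 0.481481481481481
s = -1.50943396226415*z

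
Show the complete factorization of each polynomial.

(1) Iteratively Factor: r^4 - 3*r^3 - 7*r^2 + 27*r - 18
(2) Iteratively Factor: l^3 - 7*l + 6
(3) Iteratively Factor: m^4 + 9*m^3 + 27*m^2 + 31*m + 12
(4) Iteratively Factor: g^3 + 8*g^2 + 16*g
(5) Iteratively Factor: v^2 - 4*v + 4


(1) = (r - 1)*(r^3 - 2*r^2 - 9*r + 18) = (r - 1)*(r + 3)*(r^2 - 5*r + 6) = (r - 3)*(r - 1)*(r + 3)*(r - 2)
(2) = (l + 3)*(l^2 - 3*l + 2) = (l - 1)*(l + 3)*(l - 2)
(3) = (m + 3)*(m^3 + 6*m^2 + 9*m + 4) = (m + 1)*(m + 3)*(m^2 + 5*m + 4) = (m + 1)*(m + 3)*(m + 4)*(m + 1)
(4) = (g)*(g^2 + 8*g + 16) = g*(g + 4)*(g + 4)
(5) = (v - 2)*(v - 2)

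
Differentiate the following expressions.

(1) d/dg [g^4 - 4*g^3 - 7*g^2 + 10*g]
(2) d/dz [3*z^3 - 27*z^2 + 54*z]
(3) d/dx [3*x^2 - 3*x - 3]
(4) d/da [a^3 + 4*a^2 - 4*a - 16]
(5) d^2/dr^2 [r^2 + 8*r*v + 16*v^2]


(1) = 4*g^3 - 12*g^2 - 14*g + 10
(2) = 9*z^2 - 54*z + 54
(3) = 6*x - 3
(4) = 3*a^2 + 8*a - 4
(5) = 2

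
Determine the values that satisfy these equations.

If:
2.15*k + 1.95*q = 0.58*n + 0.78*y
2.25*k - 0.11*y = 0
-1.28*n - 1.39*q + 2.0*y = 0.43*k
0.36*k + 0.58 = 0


Then:
k = -1.61
n = -29.15
q = -20.08
y = -32.95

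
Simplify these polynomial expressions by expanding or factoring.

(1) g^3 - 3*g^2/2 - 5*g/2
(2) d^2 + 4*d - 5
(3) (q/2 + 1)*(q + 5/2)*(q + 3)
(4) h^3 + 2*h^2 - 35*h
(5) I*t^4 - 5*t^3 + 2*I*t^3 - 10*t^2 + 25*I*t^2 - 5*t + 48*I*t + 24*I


(1) = g*(g - 5/2)*(g + 1)
(2) = (d - 1)*(d + 5)
(3) = q^3/2 + 15*q^2/4 + 37*q/4 + 15/2
(4) = h*(h - 5)*(h + 7)
(5) = (t + 1)*(t - 3*I)*(t + 8*I)*(I*t + I)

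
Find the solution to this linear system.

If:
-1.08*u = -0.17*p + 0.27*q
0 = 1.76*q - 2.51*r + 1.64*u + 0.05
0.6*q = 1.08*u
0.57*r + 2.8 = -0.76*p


Then:
p = -3.20
q = -0.63
r = -0.65
u = -0.35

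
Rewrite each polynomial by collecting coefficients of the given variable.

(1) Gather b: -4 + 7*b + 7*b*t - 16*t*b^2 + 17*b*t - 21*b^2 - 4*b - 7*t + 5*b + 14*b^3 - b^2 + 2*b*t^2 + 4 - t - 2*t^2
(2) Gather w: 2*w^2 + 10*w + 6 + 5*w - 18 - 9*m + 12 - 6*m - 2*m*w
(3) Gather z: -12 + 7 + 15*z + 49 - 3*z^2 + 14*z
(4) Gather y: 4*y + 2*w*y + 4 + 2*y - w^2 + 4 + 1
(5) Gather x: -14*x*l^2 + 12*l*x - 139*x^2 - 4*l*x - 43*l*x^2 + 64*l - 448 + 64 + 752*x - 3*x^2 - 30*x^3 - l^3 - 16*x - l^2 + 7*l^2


(1) = 14*b^3 + b^2*(-16*t - 22) + b*(2*t^2 + 24*t + 8) - 2*t^2 - 8*t
(2) = -15*m + 2*w^2 + w*(15 - 2*m)
(3) = -3*z^2 + 29*z + 44
(4) = -w^2 + y*(2*w + 6) + 9
(5) = -l^3 + 6*l^2 + 64*l - 30*x^3 + x^2*(-43*l - 142) + x*(-14*l^2 + 8*l + 736) - 384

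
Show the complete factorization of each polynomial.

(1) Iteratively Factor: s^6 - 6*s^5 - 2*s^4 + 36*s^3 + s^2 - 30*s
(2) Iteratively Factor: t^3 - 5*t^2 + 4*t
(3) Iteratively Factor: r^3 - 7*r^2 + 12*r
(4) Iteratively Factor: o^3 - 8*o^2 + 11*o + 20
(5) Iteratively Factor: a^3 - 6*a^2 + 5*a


(1) = (s)*(s^5 - 6*s^4 - 2*s^3 + 36*s^2 + s - 30) = s*(s - 5)*(s^4 - s^3 - 7*s^2 + s + 6) = s*(s - 5)*(s + 2)*(s^3 - 3*s^2 - s + 3) = s*(s - 5)*(s - 1)*(s + 2)*(s^2 - 2*s - 3) = s*(s - 5)*(s - 1)*(s + 1)*(s + 2)*(s - 3)
(2) = (t)*(t^2 - 5*t + 4) = t*(t - 1)*(t - 4)
(3) = (r - 3)*(r^2 - 4*r) = (r - 4)*(r - 3)*(r)
(4) = (o - 4)*(o^2 - 4*o - 5) = (o - 4)*(o + 1)*(o - 5)
(5) = (a - 5)*(a^2 - a) = a*(a - 5)*(a - 1)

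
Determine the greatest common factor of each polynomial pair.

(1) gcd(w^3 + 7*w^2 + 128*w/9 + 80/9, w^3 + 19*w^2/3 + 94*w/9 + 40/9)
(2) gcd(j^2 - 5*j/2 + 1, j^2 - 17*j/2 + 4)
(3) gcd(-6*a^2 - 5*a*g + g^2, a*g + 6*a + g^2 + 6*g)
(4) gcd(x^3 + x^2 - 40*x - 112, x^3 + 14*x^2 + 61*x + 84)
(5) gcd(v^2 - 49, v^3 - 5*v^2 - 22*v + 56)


(1) = gcd((w + 4/3)*(w + 5/3)*(w + 4), (w + 2/3)*(w + 5/3)*(w + 4)) = w^2 + 17*w/3 + 20/3
(2) = j - 1/2
(3) = a + g
(4) = gcd((x - 7)*(x + 4)^2, (x + 3)*(x + 4)*(x + 7)) = x + 4
(5) = gcd((v - 7)*(v + 7), (v - 7)*(v - 2)*(v + 4)) = v - 7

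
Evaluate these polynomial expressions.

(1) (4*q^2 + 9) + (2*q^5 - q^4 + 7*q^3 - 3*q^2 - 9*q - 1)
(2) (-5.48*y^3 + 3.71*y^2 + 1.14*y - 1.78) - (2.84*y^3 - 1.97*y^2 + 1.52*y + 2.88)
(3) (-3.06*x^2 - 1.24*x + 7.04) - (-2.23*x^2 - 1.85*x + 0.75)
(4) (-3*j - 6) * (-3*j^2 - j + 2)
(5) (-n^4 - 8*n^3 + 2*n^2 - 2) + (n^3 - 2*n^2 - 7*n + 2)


(1) = 2*q^5 - q^4 + 7*q^3 + q^2 - 9*q + 8
(2) = -8.32*y^3 + 5.68*y^2 - 0.38*y - 4.66
(3) = -0.83*x^2 + 0.61*x + 6.29
(4) = 9*j^3 + 21*j^2 - 12
(5) = -n^4 - 7*n^3 - 7*n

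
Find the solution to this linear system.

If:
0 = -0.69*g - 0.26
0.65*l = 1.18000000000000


Then:
g = -0.38
l = 1.82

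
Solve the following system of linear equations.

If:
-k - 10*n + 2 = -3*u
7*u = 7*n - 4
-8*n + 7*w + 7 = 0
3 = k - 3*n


Then:
k = 153/70
n = -19/70
u = -59/70
w = -321/245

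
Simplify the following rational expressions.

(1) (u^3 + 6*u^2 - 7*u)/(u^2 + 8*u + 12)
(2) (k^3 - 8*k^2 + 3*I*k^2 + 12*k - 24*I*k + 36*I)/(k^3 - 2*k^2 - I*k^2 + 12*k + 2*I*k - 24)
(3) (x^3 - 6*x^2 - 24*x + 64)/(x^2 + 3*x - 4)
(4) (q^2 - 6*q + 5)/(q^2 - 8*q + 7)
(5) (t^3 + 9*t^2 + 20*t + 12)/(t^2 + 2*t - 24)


(1) = (u^3 + 6*u^2 - 7*u)/(u^2 + 8*u + 12)
(2) = (k - 6)/(k - 4*I)
(3) = (x^2 - 10*x + 16)/(x - 1)
(4) = (q - 5)/(q - 7)
(5) = (t^2 + 3*t + 2)/(t - 4)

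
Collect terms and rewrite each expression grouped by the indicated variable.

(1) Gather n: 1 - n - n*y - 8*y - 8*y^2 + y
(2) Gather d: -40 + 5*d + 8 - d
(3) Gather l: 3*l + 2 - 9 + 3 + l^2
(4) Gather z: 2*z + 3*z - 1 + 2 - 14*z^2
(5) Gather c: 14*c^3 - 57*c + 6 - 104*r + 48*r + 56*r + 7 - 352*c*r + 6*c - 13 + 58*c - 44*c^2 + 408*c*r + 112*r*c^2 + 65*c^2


(1) = n*(-y - 1) - 8*y^2 - 7*y + 1
(2) = 4*d - 32
(3) = l^2 + 3*l - 4
(4) = -14*z^2 + 5*z + 1
(5) = 14*c^3 + c^2*(112*r + 21) + c*(56*r + 7)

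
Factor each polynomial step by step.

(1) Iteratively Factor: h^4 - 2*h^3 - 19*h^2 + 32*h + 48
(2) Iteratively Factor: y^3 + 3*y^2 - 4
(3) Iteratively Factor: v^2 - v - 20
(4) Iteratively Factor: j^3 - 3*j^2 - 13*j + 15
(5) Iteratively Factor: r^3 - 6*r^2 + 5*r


(1) = (h - 4)*(h^3 + 2*h^2 - 11*h - 12) = (h - 4)*(h - 3)*(h^2 + 5*h + 4) = (h - 4)*(h - 3)*(h + 1)*(h + 4)
(2) = (y - 1)*(y^2 + 4*y + 4) = (y - 1)*(y + 2)*(y + 2)
(3) = (v - 5)*(v + 4)
(4) = (j - 5)*(j^2 + 2*j - 3) = (j - 5)*(j + 3)*(j - 1)
(5) = (r)*(r^2 - 6*r + 5) = r*(r - 1)*(r - 5)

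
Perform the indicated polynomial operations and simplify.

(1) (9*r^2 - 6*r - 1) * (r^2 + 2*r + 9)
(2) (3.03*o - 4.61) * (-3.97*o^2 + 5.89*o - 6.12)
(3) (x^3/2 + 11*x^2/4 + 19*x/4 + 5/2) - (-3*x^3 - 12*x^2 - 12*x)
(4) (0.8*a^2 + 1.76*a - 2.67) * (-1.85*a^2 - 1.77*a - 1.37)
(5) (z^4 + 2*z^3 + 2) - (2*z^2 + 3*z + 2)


(1) = 9*r^4 + 12*r^3 + 68*r^2 - 56*r - 9
(2) = -12.0291*o^3 + 36.1484*o^2 - 45.6965*o + 28.2132
(3) = 7*x^3/2 + 59*x^2/4 + 67*x/4 + 5/2
(4) = -1.48*a^4 - 4.672*a^3 + 0.7283*a^2 + 2.3147*a + 3.6579
(5) = z^4 + 2*z^3 - 2*z^2 - 3*z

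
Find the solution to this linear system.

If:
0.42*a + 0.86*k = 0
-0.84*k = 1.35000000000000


Then:
a = 3.29
k = -1.61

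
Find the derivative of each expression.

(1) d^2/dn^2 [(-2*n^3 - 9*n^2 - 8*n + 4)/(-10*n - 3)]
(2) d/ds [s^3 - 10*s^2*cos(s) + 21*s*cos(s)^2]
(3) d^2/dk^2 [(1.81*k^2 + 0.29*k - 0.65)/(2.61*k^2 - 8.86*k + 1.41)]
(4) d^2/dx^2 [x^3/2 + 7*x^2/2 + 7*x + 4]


(1) = 2*(200*n^3 + 180*n^2 + 54*n - 559)/(1000*n^3 + 900*n^2 + 270*n + 27)
(2) = 10*s^2*sin(s) + 3*s^2 - 21*s*sin(2*s) - 20*s*cos(s) + 21*cos(s)^2
(3) = (87.66207*k^3 - 66.533076*k^2 + 83.782566*k - 82.82272)/(17.779581*k^6 - 181.065618*k^5 + 643.467051*k^4 - 891.140572*k^3 + 347.620131*k^2 - 52.843698*k + 2.803221)
(4) = 3*x + 7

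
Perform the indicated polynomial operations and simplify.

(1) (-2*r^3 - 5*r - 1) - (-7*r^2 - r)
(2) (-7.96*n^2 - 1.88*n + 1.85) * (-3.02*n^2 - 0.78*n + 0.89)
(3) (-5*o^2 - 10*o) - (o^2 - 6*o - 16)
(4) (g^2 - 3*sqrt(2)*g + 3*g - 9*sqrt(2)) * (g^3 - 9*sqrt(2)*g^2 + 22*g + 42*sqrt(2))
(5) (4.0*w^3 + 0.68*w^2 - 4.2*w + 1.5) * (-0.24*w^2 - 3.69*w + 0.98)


(1) = -2*r^3 + 7*r^2 - 4*r - 1
(2) = 24.0392*n^4 + 11.8864*n^3 - 11.205*n^2 - 3.1162*n + 1.6465
(3) = -6*o^2 - 4*o + 16
(4) = g^5 - 12*sqrt(2)*g^4 + 3*g^4 - 36*sqrt(2)*g^3 + 76*g^3 - 24*sqrt(2)*g^2 + 228*g^2 - 252*g - 72*sqrt(2)*g - 756
(5) = -0.96*w^5 - 14.9232*w^4 + 2.4188*w^3 + 15.8044*w^2 - 9.651*w + 1.47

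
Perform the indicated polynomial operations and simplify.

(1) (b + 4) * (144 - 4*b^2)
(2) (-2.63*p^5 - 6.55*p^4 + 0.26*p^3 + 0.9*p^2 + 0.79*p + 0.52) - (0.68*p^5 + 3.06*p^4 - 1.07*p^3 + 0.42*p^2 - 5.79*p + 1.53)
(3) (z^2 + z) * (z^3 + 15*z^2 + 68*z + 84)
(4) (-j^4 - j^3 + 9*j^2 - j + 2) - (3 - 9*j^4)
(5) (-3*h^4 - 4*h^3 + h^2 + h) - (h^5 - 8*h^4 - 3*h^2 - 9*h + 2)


(1) = -4*b^3 - 16*b^2 + 144*b + 576
(2) = -3.31*p^5 - 9.61*p^4 + 1.33*p^3 + 0.48*p^2 + 6.58*p - 1.01
(3) = z^5 + 16*z^4 + 83*z^3 + 152*z^2 + 84*z
(4) = 8*j^4 - j^3 + 9*j^2 - j - 1
(5) = -h^5 + 5*h^4 - 4*h^3 + 4*h^2 + 10*h - 2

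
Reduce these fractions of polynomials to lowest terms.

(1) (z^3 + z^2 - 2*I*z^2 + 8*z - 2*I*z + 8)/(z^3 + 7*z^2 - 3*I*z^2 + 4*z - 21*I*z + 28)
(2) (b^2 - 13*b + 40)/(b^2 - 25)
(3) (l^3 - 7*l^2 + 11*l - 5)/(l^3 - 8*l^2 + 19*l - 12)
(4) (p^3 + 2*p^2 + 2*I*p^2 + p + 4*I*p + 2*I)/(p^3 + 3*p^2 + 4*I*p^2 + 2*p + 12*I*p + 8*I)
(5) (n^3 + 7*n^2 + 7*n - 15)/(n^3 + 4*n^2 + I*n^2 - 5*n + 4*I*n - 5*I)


(1) = (z^2 + z*(1 + 2*I) + 2*I)/(z^2 + z*(7 + I) + 7*I)
(2) = (b - 8)/(b + 5)
(3) = (l^2 - 6*l + 5)/(l^2 - 7*l + 12)
(4) = (p^2 + p*(1 + 2*I) + 2*I)/(p^2 + p*(2 + 4*I) + 8*I)
(5) = (n + 3)/(n + I)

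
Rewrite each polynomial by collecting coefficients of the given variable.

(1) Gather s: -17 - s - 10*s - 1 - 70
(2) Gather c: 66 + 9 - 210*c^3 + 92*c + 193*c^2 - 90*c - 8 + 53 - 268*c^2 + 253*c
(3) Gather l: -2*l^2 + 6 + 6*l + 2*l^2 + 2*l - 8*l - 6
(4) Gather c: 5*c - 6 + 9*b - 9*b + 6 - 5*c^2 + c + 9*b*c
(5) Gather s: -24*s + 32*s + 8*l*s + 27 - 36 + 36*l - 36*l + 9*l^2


(1) = -11*s - 88
(2) = -210*c^3 - 75*c^2 + 255*c + 120
(3) = 0
(4) = -5*c^2 + c*(9*b + 6)
(5) = 9*l^2 + s*(8*l + 8) - 9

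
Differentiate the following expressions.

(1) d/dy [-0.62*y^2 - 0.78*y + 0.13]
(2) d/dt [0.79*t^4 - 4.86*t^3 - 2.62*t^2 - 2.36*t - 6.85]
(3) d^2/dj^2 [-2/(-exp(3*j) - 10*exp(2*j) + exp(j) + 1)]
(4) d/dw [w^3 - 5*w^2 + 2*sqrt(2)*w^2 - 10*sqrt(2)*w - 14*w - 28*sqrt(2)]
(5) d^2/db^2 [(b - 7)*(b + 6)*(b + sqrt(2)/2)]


(1) = -1.24*y - 0.78
(2) = 3.16*t^3 - 14.58*t^2 - 5.24*t - 2.36
(3) = 2*((-9*exp(2*j) - 40*exp(j) + 1)*(exp(3*j) + 10*exp(2*j) - exp(j) - 1) + 2*(3*exp(2*j) + 20*exp(j) - 1)^2*exp(j))*exp(j)/(exp(3*j) + 10*exp(2*j) - exp(j) - 1)^3
(4) = 3*w^2 - 10*w + 4*sqrt(2)*w - 10*sqrt(2) - 14
(5) = 6*b - 2 + sqrt(2)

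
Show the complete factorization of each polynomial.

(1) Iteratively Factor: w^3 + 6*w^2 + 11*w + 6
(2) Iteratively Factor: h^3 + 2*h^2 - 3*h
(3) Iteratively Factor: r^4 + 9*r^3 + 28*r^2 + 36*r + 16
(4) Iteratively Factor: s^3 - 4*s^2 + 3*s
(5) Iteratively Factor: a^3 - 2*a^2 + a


(1) = (w + 1)*(w^2 + 5*w + 6) = (w + 1)*(w + 2)*(w + 3)
(2) = (h)*(h^2 + 2*h - 3) = h*(h - 1)*(h + 3)
(3) = (r + 1)*(r^3 + 8*r^2 + 20*r + 16) = (r + 1)*(r + 2)*(r^2 + 6*r + 8) = (r + 1)*(r + 2)^2*(r + 4)
(4) = (s)*(s^2 - 4*s + 3) = s*(s - 3)*(s - 1)
(5) = (a - 1)*(a^2 - a) = (a - 1)^2*(a)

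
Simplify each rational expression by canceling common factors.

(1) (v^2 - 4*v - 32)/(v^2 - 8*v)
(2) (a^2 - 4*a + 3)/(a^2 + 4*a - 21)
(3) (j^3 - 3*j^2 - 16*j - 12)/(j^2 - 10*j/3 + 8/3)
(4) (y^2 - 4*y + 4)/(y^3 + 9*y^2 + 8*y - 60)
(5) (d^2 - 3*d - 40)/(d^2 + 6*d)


(1) = (v + 4)/v
(2) = (a - 1)/(a + 7)
(3) = (3*j^3 - 9*j^2 - 48*j - 36)/(3*j^2 - 10*j + 8)
(4) = (y - 2)/(y^2 + 11*y + 30)
(5) = (d^2 - 3*d - 40)/(d^2 + 6*d)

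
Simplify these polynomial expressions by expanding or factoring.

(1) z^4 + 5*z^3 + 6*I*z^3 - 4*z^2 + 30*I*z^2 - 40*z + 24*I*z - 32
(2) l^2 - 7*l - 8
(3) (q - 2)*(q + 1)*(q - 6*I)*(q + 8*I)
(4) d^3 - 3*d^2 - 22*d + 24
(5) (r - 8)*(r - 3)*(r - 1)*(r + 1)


(1) = (z + 1)*(z + 4)*(z + 2*I)*(z + 4*I)
(2) = (l - 8)*(l + 1)
(3) = q^4 - q^3 + 2*I*q^3 + 46*q^2 - 2*I*q^2 - 48*q - 4*I*q - 96
(4) = (d - 6)*(d - 1)*(d + 4)
(5) = r^4 - 11*r^3 + 23*r^2 + 11*r - 24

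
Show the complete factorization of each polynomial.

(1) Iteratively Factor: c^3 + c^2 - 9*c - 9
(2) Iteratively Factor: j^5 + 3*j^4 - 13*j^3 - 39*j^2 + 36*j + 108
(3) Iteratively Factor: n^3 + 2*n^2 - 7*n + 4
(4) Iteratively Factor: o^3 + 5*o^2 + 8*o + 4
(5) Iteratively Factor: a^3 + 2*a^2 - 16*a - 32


(1) = (c + 3)*(c^2 - 2*c - 3) = (c - 3)*(c + 3)*(c + 1)
(2) = (j + 3)*(j^4 - 13*j^2 + 36) = (j - 3)*(j + 3)*(j^3 + 3*j^2 - 4*j - 12) = (j - 3)*(j + 3)^2*(j^2 - 4) = (j - 3)*(j - 2)*(j + 3)^2*(j + 2)
(3) = (n - 1)*(n^2 + 3*n - 4) = (n - 1)*(n + 4)*(n - 1)
(4) = (o + 1)*(o^2 + 4*o + 4) = (o + 1)*(o + 2)*(o + 2)
(5) = (a + 4)*(a^2 - 2*a - 8) = (a - 4)*(a + 4)*(a + 2)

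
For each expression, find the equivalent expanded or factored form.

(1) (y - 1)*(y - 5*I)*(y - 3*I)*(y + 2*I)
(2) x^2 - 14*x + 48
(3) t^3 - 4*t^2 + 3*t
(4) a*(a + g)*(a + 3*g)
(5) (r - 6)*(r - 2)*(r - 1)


(1) = y^4 - y^3 - 6*I*y^3 + y^2 + 6*I*y^2 - y - 30*I*y + 30*I
(2) = (x - 8)*(x - 6)
(3) = t*(t - 3)*(t - 1)
(4) = a^3 + 4*a^2*g + 3*a*g^2
(5) = r^3 - 9*r^2 + 20*r - 12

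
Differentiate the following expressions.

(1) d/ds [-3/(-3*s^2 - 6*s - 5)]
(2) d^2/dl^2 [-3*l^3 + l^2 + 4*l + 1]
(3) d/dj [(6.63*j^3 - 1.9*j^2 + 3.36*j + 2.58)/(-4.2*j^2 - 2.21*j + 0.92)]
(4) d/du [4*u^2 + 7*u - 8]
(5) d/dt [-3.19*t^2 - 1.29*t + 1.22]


(1) = 18*(-s - 1)/(3*s^2 + 6*s + 5)^2
(2) = 2 - 18*l
(3) = (-27.846*j^4 - 29.3046*j^3 + 36.6098*j^2 + 18.176*j + 8.793)/(17.64*j^4 + 18.564*j^3 - 2.8439*j^2 - 4.0664*j + 0.8464)
(4) = 8*u + 7
(5) = -6.38*t - 1.29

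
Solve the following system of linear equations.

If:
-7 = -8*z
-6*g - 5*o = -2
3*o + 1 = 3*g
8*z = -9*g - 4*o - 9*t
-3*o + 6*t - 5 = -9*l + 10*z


Then:
g = 1/3
l = 245/108
o = 0
t = -10/9
z = 7/8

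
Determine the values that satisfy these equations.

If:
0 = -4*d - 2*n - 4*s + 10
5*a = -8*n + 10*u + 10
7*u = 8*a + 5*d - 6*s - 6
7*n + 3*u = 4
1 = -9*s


Then:
a = -14704/9801
d = 6923/3267
n = 3215/3267
s = -1/9
u = -9437/9801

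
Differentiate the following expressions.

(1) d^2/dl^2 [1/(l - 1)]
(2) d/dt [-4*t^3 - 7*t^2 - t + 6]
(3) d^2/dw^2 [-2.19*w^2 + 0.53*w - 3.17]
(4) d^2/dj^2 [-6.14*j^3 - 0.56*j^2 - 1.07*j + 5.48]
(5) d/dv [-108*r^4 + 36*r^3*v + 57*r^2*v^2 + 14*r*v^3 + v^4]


(1) = 2/(l - 1)^3
(2) = -12*t^2 - 14*t - 1
(3) = -4.38000000000000
(4) = -36.84*j - 1.12
(5) = 36*r^3 + 114*r^2*v + 42*r*v^2 + 4*v^3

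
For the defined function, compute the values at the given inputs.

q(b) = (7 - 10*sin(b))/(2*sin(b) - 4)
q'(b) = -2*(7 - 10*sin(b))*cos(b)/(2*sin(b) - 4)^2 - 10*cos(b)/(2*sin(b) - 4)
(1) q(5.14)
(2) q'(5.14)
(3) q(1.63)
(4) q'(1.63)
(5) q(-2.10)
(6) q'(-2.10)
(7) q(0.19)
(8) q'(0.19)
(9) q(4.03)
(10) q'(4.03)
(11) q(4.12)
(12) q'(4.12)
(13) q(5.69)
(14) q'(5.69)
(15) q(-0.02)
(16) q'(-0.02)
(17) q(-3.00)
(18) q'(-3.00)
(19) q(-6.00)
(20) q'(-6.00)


(1) = -2.77
(2) = 0.32
(3) = 1.49
(4) = -0.38
(5) = -2.73
(6) = -0.40
(7) = -1.41
(8) = 1.95
(9) = -2.66
(10) = -0.53
(11) = -2.70
(12) = -0.45
(13) = -2.46
(14) = 0.82
(15) = -1.78
(16) = 1.59
(17) = -1.96
(18) = -1.40
(19) = -1.22
(20) = 2.11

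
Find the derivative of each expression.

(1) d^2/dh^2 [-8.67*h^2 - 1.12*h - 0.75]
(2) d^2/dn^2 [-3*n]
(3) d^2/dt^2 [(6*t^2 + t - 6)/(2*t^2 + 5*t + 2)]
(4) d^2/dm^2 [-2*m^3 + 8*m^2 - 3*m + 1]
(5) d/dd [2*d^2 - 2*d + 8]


(1) = -17.3400000000000
(2) = 0
(3) = 16*(-7*t^3 - 18*t^2 - 24*t - 14)/(8*t^6 + 60*t^5 + 174*t^4 + 245*t^3 + 174*t^2 + 60*t + 8)
(4) = 16 - 12*m
(5) = 4*d - 2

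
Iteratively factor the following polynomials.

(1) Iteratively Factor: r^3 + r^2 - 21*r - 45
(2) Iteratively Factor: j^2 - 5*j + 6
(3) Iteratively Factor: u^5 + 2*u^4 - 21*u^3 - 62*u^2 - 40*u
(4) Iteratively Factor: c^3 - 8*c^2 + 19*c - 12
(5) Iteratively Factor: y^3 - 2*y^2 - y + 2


(1) = (r + 3)*(r^2 - 2*r - 15) = (r - 5)*(r + 3)*(r + 3)
(2) = (j - 3)*(j - 2)
(3) = (u + 2)*(u^4 - 21*u^2 - 20*u) = (u + 2)*(u + 4)*(u^3 - 4*u^2 - 5*u) = u*(u + 2)*(u + 4)*(u^2 - 4*u - 5) = u*(u - 5)*(u + 2)*(u + 4)*(u + 1)
(4) = (c - 4)*(c^2 - 4*c + 3) = (c - 4)*(c - 3)*(c - 1)
(5) = (y - 1)*(y^2 - y - 2) = (y - 1)*(y + 1)*(y - 2)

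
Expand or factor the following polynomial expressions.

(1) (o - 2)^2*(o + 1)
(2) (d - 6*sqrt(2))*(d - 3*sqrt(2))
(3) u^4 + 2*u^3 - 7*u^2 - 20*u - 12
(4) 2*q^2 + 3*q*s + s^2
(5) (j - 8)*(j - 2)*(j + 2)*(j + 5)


(1) = o^3 - 3*o^2 + 4
(2) = d^2 - 9*sqrt(2)*d + 36
(3) = (u - 3)*(u + 1)*(u + 2)^2
(4) = (q + s)*(2*q + s)
(5) = j^4 - 3*j^3 - 44*j^2 + 12*j + 160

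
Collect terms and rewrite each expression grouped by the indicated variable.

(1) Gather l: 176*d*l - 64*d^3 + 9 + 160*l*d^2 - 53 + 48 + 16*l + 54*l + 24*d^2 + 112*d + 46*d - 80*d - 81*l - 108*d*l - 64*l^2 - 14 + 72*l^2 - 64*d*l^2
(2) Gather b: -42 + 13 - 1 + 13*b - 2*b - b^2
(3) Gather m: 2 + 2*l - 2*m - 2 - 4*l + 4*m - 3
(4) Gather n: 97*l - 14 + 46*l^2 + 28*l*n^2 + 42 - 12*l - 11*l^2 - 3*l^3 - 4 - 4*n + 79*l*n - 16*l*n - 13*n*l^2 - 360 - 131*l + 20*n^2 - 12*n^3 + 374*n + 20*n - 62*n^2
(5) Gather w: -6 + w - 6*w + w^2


(1) = -64*d^3 + 24*d^2 + 78*d + l^2*(8 - 64*d) + l*(160*d^2 + 68*d - 11) - 10
(2) = -b^2 + 11*b - 30
(3) = -2*l + 2*m - 3
(4) = -3*l^3 + 35*l^2 - 46*l - 12*n^3 + n^2*(28*l - 42) + n*(-13*l^2 + 63*l + 390) - 336
(5) = w^2 - 5*w - 6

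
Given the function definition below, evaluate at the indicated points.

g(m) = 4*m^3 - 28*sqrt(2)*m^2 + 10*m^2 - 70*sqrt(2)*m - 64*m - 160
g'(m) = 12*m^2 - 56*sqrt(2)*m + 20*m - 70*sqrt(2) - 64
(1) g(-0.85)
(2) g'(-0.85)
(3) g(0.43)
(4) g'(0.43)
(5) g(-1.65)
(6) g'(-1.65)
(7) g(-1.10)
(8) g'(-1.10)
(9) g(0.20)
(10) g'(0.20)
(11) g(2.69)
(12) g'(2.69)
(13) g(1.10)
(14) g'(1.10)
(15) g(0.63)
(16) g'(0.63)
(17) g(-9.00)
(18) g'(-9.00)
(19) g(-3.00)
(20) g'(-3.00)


(1) = -45.30
(2) = -104.01
(3) = -235.24
(4) = -186.23
(5) = 10.39
(6) = -32.65
(7) = -21.84
(8) = -83.36
(9) = -193.75
(10) = -174.35
(11) = -734.77
(12) = -235.40
(13) = -369.78
(14) = -213.59
(15) = -273.43
(16) = -195.53
(17) = -4006.48
(18) = 1341.77
(19) = -45.40
(20) = 122.59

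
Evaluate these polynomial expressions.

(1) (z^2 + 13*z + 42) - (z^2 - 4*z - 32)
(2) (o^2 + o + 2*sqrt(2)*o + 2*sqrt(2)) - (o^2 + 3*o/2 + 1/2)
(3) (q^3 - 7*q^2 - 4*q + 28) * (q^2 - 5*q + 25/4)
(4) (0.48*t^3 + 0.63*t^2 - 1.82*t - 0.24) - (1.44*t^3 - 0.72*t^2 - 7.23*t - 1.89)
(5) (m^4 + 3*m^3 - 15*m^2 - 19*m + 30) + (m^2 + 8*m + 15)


(1) = 17*z + 74
(2) = -o/2 + 2*sqrt(2)*o - 1/2 + 2*sqrt(2)
(3) = q^5 - 12*q^4 + 149*q^3/4 + 17*q^2/4 - 165*q + 175
(4) = -0.96*t^3 + 1.35*t^2 + 5.41*t + 1.65
(5) = m^4 + 3*m^3 - 14*m^2 - 11*m + 45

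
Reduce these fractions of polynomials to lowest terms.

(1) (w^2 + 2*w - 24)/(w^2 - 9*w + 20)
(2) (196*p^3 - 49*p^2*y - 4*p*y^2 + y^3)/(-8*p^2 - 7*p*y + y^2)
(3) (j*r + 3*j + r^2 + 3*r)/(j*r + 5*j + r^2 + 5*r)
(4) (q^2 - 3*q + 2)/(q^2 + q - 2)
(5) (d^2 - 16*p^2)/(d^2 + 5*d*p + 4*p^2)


(1) = (w + 6)/(w - 5)
(2) = (196*p^3 - 49*p^2*y - 4*p*y^2 + y^3)/(-8*p^2 - 7*p*y + y^2)
(3) = (r + 3)/(r + 5)
(4) = (q - 2)/(q + 2)
(5) = (d - 4*p)/(d + p)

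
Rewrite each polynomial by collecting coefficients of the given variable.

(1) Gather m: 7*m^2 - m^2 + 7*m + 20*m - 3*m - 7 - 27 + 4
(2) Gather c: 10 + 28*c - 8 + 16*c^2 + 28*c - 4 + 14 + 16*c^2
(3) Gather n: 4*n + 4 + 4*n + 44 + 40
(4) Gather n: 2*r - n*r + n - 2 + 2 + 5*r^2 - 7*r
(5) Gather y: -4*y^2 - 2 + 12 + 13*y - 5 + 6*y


(1) = 6*m^2 + 24*m - 30
(2) = 32*c^2 + 56*c + 12
(3) = 8*n + 88
(4) = n*(1 - r) + 5*r^2 - 5*r
(5) = -4*y^2 + 19*y + 5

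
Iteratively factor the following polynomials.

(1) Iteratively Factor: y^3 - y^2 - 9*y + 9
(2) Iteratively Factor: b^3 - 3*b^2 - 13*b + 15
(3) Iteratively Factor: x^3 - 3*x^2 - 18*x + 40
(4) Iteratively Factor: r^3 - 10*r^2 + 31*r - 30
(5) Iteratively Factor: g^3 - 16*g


(1) = (y - 3)*(y^2 + 2*y - 3) = (y - 3)*(y + 3)*(y - 1)
(2) = (b - 1)*(b^2 - 2*b - 15) = (b - 1)*(b + 3)*(b - 5)
(3) = (x - 5)*(x^2 + 2*x - 8) = (x - 5)*(x - 2)*(x + 4)
(4) = (r - 2)*(r^2 - 8*r + 15) = (r - 3)*(r - 2)*(r - 5)
(5) = (g)*(g^2 - 16) = g*(g + 4)*(g - 4)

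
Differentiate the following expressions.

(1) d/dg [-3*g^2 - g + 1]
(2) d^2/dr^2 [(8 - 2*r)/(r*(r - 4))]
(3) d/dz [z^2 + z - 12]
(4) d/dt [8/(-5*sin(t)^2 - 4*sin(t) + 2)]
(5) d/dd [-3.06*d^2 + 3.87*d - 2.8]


(1) = -6*g - 1
(2) = -4/r^3
(3) = 2*z + 1
(4) = 16*(5*sin(t) + 2)*cos(t)/(5*sin(t)^2 + 4*sin(t) - 2)^2
(5) = 3.87 - 6.12*d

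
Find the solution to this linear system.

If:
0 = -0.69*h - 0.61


Then:
h = -0.88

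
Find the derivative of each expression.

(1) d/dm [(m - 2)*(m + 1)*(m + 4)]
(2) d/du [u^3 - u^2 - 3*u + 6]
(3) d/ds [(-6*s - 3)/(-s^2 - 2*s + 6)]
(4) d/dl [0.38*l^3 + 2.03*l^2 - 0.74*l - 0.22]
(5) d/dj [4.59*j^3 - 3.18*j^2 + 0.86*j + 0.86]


(1) = 3*m^2 + 6*m - 6
(2) = 3*u^2 - 2*u - 3
(3) = 6*(s^2 + 2*s - (s + 1)*(2*s + 1) - 6)/(s^2 + 2*s - 6)^2
(4) = 1.14*l^2 + 4.06*l - 0.74
(5) = 13.77*j^2 - 6.36*j + 0.86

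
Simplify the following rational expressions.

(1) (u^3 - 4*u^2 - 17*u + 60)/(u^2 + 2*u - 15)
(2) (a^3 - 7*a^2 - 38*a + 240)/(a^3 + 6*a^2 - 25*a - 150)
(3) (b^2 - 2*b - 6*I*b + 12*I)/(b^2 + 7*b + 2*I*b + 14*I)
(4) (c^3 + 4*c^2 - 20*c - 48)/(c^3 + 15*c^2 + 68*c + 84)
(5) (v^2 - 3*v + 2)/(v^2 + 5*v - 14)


(1) = (u^2 - u - 20)/(u + 5)
(2) = (a - 8)/(a + 5)
(3) = (b^2 + b*(-2 - 6*I) + 12*I)/(b^2 + b*(7 + 2*I) + 14*I)
(4) = (c - 4)/(c + 7)
(5) = (v - 1)/(v + 7)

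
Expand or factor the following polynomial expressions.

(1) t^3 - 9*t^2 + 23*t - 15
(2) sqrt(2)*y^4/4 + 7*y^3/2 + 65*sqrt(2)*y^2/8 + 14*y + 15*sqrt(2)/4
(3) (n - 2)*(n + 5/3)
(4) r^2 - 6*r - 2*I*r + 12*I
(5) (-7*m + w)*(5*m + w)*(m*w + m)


(1) = (t - 5)*(t - 3)*(t - 1)
(2) = (y/2 + sqrt(2)/2)*(y + 5*sqrt(2)/2)*(y + 3*sqrt(2))*(sqrt(2)*y/2 + 1/2)
(3) = n^2 - n/3 - 10/3
(4) = (r - 6)*(r - 2*I)
(5) = -35*m^3*w - 35*m^3 - 2*m^2*w^2 - 2*m^2*w + m*w^3 + m*w^2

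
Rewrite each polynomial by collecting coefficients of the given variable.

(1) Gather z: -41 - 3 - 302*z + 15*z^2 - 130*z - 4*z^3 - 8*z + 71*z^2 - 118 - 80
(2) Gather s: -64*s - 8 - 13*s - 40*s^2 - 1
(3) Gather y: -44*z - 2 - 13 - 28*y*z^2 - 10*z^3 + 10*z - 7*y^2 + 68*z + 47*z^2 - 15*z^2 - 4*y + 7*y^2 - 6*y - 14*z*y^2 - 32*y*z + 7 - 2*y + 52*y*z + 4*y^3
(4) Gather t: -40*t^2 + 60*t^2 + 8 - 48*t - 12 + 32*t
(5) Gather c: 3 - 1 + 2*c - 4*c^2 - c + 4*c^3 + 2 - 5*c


(1) = -4*z^3 + 86*z^2 - 440*z - 242
(2) = -40*s^2 - 77*s - 9
(3) = 4*y^3 - 14*y^2*z + y*(-28*z^2 + 20*z - 12) - 10*z^3 + 32*z^2 + 34*z - 8
(4) = 20*t^2 - 16*t - 4
(5) = 4*c^3 - 4*c^2 - 4*c + 4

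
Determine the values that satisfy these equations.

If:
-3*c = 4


Then:
c = -4/3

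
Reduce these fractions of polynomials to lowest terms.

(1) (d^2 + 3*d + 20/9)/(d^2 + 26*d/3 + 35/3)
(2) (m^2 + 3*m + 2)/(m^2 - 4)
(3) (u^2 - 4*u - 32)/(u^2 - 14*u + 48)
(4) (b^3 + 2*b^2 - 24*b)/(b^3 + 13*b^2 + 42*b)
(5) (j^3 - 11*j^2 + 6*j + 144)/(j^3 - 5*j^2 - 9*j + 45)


(1) = (3*d + 4)/(3*d + 21)
(2) = (m + 1)/(m - 2)
(3) = (u + 4)/(u - 6)
(4) = (b - 4)/(b + 7)
(5) = (j^2 - 14*j + 48)/(j^2 - 8*j + 15)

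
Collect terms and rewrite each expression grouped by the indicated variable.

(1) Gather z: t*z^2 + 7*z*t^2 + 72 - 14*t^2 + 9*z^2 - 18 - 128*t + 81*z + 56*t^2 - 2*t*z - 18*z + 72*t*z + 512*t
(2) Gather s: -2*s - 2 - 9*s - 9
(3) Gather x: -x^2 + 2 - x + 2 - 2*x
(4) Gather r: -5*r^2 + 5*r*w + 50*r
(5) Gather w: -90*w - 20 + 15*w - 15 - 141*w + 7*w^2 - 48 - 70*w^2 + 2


(1) = 42*t^2 + 384*t + z^2*(t + 9) + z*(7*t^2 + 70*t + 63) + 54
(2) = -11*s - 11
(3) = -x^2 - 3*x + 4
(4) = -5*r^2 + r*(5*w + 50)
(5) = -63*w^2 - 216*w - 81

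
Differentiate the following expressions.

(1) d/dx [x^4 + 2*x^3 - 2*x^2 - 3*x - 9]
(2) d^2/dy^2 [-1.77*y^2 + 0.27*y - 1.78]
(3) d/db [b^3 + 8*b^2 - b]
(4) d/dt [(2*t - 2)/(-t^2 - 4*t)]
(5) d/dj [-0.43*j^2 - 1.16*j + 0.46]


(1) = 4*x^3 + 6*x^2 - 4*x - 3
(2) = -3.54000000000000
(3) = 3*b^2 + 16*b - 1
(4) = 2*(t^2 - 2*t - 4)/(t^2*(t^2 + 8*t + 16))
(5) = -0.86*j - 1.16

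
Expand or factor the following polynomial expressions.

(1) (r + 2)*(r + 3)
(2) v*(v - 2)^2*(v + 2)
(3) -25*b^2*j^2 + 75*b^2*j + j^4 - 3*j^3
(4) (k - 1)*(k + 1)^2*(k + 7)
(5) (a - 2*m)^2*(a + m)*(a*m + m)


(1) = r^2 + 5*r + 6
(2) = v^4 - 2*v^3 - 4*v^2 + 8*v
(3) = j*(-5*b + j)*(5*b + j)*(j - 3)
(4) = k^4 + 8*k^3 + 6*k^2 - 8*k - 7
(5) = a^4*m - 3*a^3*m^2 + a^3*m - 3*a^2*m^2 + 4*a*m^4 + 4*m^4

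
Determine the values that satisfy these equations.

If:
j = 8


Then:
j = 8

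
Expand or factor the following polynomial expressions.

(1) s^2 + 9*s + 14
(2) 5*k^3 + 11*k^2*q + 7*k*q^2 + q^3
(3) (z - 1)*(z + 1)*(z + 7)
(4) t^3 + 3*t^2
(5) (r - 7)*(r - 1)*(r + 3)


(1) = (s + 2)*(s + 7)
(2) = (k + q)^2*(5*k + q)
(3) = z^3 + 7*z^2 - z - 7
(4) = t^2*(t + 3)
(5) = r^3 - 5*r^2 - 17*r + 21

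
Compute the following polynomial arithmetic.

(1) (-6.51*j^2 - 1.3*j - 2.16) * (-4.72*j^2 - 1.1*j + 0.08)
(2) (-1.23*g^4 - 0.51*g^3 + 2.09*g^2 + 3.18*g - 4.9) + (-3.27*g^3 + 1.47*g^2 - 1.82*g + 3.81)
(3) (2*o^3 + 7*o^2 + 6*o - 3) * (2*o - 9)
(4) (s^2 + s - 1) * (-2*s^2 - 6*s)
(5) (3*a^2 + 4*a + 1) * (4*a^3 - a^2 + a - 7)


(1) = 30.7272*j^4 + 13.297*j^3 + 11.1044*j^2 + 2.272*j - 0.1728
(2) = -1.23*g^4 - 3.78*g^3 + 3.56*g^2 + 1.36*g - 1.09
(3) = 4*o^4 - 4*o^3 - 51*o^2 - 60*o + 27
(4) = -2*s^4 - 8*s^3 - 4*s^2 + 6*s
(5) = 12*a^5 + 13*a^4 + 3*a^3 - 18*a^2 - 27*a - 7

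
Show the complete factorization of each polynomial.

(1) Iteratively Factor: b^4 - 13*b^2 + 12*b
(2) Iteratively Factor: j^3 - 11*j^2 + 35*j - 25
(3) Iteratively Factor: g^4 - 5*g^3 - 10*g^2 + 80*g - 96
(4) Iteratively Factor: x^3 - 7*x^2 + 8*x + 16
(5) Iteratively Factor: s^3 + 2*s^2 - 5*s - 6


(1) = (b + 4)*(b^3 - 4*b^2 + 3*b) = (b - 3)*(b + 4)*(b^2 - b) = (b - 3)*(b - 1)*(b + 4)*(b)
(2) = (j - 5)*(j^2 - 6*j + 5) = (j - 5)^2*(j - 1)
(3) = (g - 3)*(g^3 - 2*g^2 - 16*g + 32) = (g - 3)*(g + 4)*(g^2 - 6*g + 8) = (g - 3)*(g - 2)*(g + 4)*(g - 4)
(4) = (x - 4)*(x^2 - 3*x - 4) = (x - 4)^2*(x + 1)
(5) = (s + 3)*(s^2 - s - 2) = (s + 1)*(s + 3)*(s - 2)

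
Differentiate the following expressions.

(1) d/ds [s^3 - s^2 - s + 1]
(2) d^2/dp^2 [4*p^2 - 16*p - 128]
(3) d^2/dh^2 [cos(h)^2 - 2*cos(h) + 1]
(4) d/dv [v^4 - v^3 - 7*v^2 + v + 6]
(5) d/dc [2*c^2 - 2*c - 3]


(1) = 3*s^2 - 2*s - 1
(2) = 8
(3) = 2*cos(h) - 2*cos(2*h)
(4) = 4*v^3 - 3*v^2 - 14*v + 1
(5) = 4*c - 2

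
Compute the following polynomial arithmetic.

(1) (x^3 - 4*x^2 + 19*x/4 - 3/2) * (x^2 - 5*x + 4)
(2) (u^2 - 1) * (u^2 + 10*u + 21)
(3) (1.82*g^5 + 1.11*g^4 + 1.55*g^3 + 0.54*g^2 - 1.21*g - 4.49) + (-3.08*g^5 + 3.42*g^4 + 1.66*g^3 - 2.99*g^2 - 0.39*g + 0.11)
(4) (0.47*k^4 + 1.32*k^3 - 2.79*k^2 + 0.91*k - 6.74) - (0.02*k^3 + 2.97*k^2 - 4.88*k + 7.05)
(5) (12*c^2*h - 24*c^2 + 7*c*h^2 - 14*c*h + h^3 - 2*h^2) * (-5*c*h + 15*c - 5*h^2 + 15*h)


(1) = x^5 - 9*x^4 + 115*x^3/4 - 165*x^2/4 + 53*x/2 - 6
(2) = u^4 + 10*u^3 + 20*u^2 - 10*u - 21
(3) = -1.26*g^5 + 4.53*g^4 + 3.21*g^3 - 2.45*g^2 - 1.6*g - 4.38
(4) = 0.47*k^4 + 1.3*k^3 - 5.76*k^2 + 5.79*k - 13.79
(5) = -60*c^3*h^2 + 300*c^3*h - 360*c^3 - 95*c^2*h^3 + 475*c^2*h^2 - 570*c^2*h - 40*c*h^4 + 200*c*h^3 - 240*c*h^2 - 5*h^5 + 25*h^4 - 30*h^3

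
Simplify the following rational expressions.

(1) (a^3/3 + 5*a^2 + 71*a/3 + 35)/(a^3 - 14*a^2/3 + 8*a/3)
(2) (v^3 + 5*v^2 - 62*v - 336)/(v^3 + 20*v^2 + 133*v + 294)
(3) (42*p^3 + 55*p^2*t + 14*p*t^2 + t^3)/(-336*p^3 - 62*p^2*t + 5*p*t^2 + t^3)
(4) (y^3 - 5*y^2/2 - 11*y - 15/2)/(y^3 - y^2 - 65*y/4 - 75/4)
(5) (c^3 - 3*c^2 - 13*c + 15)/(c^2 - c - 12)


(1) = (a^3 + 15*a^2 + 71*a + 105)/(3*a^3 - 14*a^2 + 8*a)
(2) = (v - 8)/(v + 7)
(3) = (-p - t)/(8*p - t)
(4) = (2*y + 2)/(2*y + 5)
(5) = (c^2 - 6*c + 5)/(c - 4)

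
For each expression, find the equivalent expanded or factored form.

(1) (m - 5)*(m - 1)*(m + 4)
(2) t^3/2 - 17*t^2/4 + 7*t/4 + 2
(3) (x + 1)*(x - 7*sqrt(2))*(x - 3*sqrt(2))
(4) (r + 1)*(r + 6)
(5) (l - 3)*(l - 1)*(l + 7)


(1) = m^3 - 2*m^2 - 19*m + 20
(2) = (t/2 + 1/4)*(t - 8)*(t - 1)
(3) = x^3 - 10*sqrt(2)*x^2 + x^2 - 10*sqrt(2)*x + 42*x + 42
(4) = r^2 + 7*r + 6
(5) = l^3 + 3*l^2 - 25*l + 21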